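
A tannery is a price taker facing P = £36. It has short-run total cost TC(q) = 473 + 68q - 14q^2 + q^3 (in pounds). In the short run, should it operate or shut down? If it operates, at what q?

Produce at q = 8

From TC, MC = TC'(q) = 68 - 28q + 3q^2 and AVC = VC/q = 68 - 14q + q^2.
AVC is minimized where dAVC/dq = -14 + 2q = 0, at q = 7; min AVC = 68 - 14·7 + 7^2 = £19.
Since P = £36 ≥ min AVC = £19, price covers variable cost and the firm should produce.
Set P = MC: 36 = 68 - 28q + 3q^2 → 32 - 28q + 3q^2 = 0. The roots are q = 4/3 and q = 8; the profit-maximizing output is on the rising part of MC, so q* = 8.
Check: AVC at q = 8 is £20 ≤ P, so revenue covers variable cost.
Profit = P·q − TC = 36·8 − 633 = -£345, a loss, but smaller than the £473 fixed cost the firm would lose by shutting down.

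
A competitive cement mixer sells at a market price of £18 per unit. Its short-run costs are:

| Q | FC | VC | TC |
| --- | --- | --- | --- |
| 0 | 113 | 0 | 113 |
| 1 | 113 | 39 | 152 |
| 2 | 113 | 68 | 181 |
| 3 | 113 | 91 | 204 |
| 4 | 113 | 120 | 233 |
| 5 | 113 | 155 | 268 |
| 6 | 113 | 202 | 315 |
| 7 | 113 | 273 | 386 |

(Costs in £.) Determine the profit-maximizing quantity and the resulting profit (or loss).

Q = 0 (shut down); profit = -£113

Compute π = P·Q − TC at each output: Q=0: -113; Q=1: -134; Q=2: -145; Q=3: -150; Q=4: -161; Q=5: -178; Q=6: -207; Q=7: -260.
Profit is highest at Q = 0. Equivalently, the lowest AVC in the table is 120/4 ≈ £30 at Q = 4, and P = £18 falls below it — price never covers variable cost, so the firm shuts down and loses only its fixed cost.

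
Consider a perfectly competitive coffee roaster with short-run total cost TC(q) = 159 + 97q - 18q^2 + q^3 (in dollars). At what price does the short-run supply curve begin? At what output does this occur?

The firm shuts down when price falls below the minimum of average variable cost. AVC = VC/q = 97 - 18q + q^2.
dAVC/dq = -18 + 2q = 0 gives q = 9. min AVC = 97 - 18·9 + 9^2 = 16.
For P < $16 the firm produces nothing.

$16 per unit, at q = 9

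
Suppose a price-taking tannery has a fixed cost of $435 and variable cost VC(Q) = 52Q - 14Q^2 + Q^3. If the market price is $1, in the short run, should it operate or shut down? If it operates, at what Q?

Shut down

Strip out fixed cost: VC = 52Q - 14Q^2 + Q^3. Then AVC = 52 - 14Q + Q^2 and MC = 52 - 28Q + 3Q^2.
The AVC parabola has its vertex at Q = 14/2 = 7, where AVC = 52 - 14·7 + 7^2 = $3.
P = $1 lies below min AVC = $3; no output level covers variable cost.
Best response: produce nothing and absorb the $435 fixed cost.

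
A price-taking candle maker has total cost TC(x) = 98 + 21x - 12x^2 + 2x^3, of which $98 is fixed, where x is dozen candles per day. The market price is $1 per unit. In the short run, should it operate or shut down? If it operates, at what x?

Variable cost is VC = 21x - 12x^2 + 2x^3, so AVC = VC/x = 21 - 12x + 2x^2 and MC = dTC/dx = 21 - 24x + 6x^2.
The AVC parabola has its vertex at x = 12/4 = 3, where AVC = 21 - 12·3 + 2·3^2 = $3.
Since P = $1 < min AVC = $3, price fails to cover variable cost at any output.
Best response: produce nothing and absorb the $98 fixed cost.

Shut down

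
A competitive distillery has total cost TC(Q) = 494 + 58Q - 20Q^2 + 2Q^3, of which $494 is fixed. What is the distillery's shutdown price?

$8 per unit

The shutdown price is the minimum of AVC. VC = 58Q - 20Q^2 + 2Q^3, so AVC = 58 - 20Q + 2Q^2.
dAVC/dQ = -20 + 4Q = 0 gives Q = 5. min AVC = 58 - 20·5 + 2·5^2 = 8.
So the shutdown price is $8.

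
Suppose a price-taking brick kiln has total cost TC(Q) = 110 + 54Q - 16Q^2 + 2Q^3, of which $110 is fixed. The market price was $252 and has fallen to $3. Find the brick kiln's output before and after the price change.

Output falls from 9 to 0 (the firm shuts down)

MC = 54 - 32Q + 6Q^2; the shutdown threshold is min AVC = $22 (at Q = 4).
With P = $252 above the shutdown price, P = MC gives Q = 9.
At P = $3 < min AVC = $22, price no longer covers variable cost at any output, so the firm shuts down: Q = 0.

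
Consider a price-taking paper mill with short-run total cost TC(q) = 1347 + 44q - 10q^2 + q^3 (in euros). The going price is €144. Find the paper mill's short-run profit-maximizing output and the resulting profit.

AVC = 44 - 10q + q^2; min AVC = €19 at q = 5. Since P = €144 ≥ min AVC, the firm produces.
MC = 44 - 20q + 3q^2. Setting P = MC and taking the root on the rising branch gives q* = 10.
TR = 144·10 = 1440. TC = 1347 + 440 = 1787. Profit = 1440 − 1787 = -€347.
Shutting down would mean losing the fixed cost of €1347, so operating at a loss of €347 is better by €1000.

Profit = -€347 at q = 10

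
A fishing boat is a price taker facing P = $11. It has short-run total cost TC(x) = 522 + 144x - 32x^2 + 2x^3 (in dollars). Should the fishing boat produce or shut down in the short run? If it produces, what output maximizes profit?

Variable cost is VC = 144x - 32x^2 + 2x^3, so AVC = VC/x = 144 - 32x + 2x^2 and MC = dTC/dx = 144 - 64x + 6x^2.
AVC hits its minimum where MC = AVC, at x = 8, giving min AVC = 144 - 32·8 + 2·8^2 = $16.
Since P = $11 < min AVC = $16, price fails to cover variable cost at any output.
The firm minimizes its loss by shutting down and losing only its fixed cost of $522.

Shut down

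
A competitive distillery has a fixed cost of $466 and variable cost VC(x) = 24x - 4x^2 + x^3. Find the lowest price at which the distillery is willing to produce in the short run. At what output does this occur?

$20 per unit, at x = 2

The shutdown price is the minimum of AVC. VC = 24x - 4x^2 + x^3, so AVC = 24 - 4x + x^2.
At the minimum of AVC, MC = AVC. MC = 24 - 8x + 3x^2; setting MC = AVC gives 2x^2 - 4x = 0, so x = 2. min AVC = 20.
For P < $20 the firm produces nothing.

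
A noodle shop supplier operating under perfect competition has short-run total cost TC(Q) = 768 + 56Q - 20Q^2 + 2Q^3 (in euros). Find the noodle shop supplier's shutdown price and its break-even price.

Shutdown price = €6; break-even price = €120

AVC = 56 - 20Q + 2Q^2; minimized at Q = 5, giving min AVC = €6. That is the shutdown price.
ATC = 768/Q + 56 - 20Q + 2Q^2. Setting dATC/dQ = −768/Q^2 − 20 + 4Q = 0 gives Q = 8 (since 4·8^3 − 20·8^2 = 768).
min ATC = 768/8 + 56 − 20·8 + 2·8^2 = €120. That is the break-even price.
Between these two prices the firm operates at a loss; above €120 it earns a profit.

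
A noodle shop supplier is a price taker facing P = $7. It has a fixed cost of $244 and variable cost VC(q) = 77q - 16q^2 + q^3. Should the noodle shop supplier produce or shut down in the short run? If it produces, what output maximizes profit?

Strip out fixed cost: VC = 77q - 16q^2 + q^3. Then AVC = 77 - 16q + q^2 and MC = 77 - 32q + 3q^2.
AVC hits its minimum where MC = AVC, at q = 8, giving min AVC = 77 - 16·8 + 8^2 = $13.
With P < min AVC ($7 < $13), every unit sold adds to the loss.
The firm minimizes its loss by shutting down and losing only its fixed cost of $244.

Shut down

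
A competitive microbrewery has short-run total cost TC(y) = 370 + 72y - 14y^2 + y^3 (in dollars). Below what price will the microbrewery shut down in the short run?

$23 per unit

The shutdown price is the minimum of AVC. VC = 72y - 14y^2 + y^3, so AVC = 72 - 14y + y^2.
dAVC/dy = -14 + 2y = 0 gives y = 7. min AVC = 72 - 14·7 + 7^2 = 23.
So the shutdown price is $23.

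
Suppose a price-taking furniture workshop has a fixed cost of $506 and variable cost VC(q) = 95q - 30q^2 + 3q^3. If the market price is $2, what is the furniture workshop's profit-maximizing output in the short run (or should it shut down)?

Strip out fixed cost: VC = 95q - 30q^2 + 3q^3. Then AVC = 95 - 30q + 3q^2 and MC = 95 - 60q + 9q^2.
AVC hits its minimum where MC = AVC, at q = 5, giving min AVC = 95 - 30·5 + 3·5^2 = $20.
Since P = $2 < min AVC = $20, price fails to cover variable cost at any output.
Best response: produce nothing and absorb the $506 fixed cost.

Shut down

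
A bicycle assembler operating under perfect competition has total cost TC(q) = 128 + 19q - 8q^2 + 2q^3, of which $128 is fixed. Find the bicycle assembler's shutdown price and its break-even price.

Shutdown price = min AVC. AVC = 19 - 8q + 2q^2, with vertex at q = 2 and minimum $11.
ATC = 128/q + 19 - 8q + 2q^2. Setting dATC/dq = −128/q^2 − 8 + 4q = 0 gives q = 4 (since 4·4^3 − 8·4^2 = 128).
min ATC = 128/4 + 19 − 8·4 + 2·4^2 = $51. That is the break-even price.
For $11 ≤ P < $51 the firm produces at a loss; below $11 it shuts down.

Shutdown price = $11; break-even price = $51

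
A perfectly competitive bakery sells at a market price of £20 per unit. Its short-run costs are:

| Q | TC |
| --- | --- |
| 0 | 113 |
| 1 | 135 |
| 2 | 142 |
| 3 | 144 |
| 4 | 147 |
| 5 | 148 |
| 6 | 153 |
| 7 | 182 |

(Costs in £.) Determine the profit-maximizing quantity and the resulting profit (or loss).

Q = 6; profit = -£33

Profit at each row (π = 20Q − TC): Q=0: -113; Q=1: -115; Q=2: -102; Q=3: -84; Q=4: -67; Q=5: -48; Q=6: -33; Q=7: -42.
Profit is maximized at Q = 6. AVC there is 40/6 = £6.67 ≤ P, so producing beats shutting down (which would give -£113).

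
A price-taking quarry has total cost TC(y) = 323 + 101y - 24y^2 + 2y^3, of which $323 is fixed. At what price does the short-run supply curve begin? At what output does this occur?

Short-run supply begins at min AVC. From VC = 101y - 24y^2 + 2y^3, AVC = 101 - 24y + 2y^2.
dAVC/dy = -24 + 4y = 0 gives y = 6. min AVC = 101 - 24·6 + 2·6^2 = 29.
The firm shuts down for any P below $29.

$29 per unit, at y = 6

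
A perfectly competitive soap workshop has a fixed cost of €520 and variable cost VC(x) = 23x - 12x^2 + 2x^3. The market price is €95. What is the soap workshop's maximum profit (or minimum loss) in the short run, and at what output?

AVC = 23 - 12x + 2x^2; min AVC = €5 at x = 3. Since P = €95 ≥ min AVC, the firm produces.
With MC = 23 - 24x + 6x^2, P = MC on the upward-sloping part at x* = 6.
TR = 95·6 = 570. TC = 520 + 138 = 658. Profit = 570 − 658 = -€88.
That loss of €88 beats the €520 the firm would lose by shutting down; producing recovers €432 of fixed cost.

Profit = -€88 at x = 6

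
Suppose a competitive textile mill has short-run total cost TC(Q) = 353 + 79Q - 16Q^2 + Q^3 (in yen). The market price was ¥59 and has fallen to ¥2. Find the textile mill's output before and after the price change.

AVC = 79 - 16Q + Q^2, minimized at Q = 8 where min AVC = ¥15. MC = 79 - 32Q + 3Q^2.
With P = ¥59 above the shutdown price, P = MC gives Q = 10.
At P = ¥2 < min AVC = ¥15, price no longer covers variable cost at any output, so the firm shuts down: Q = 0.

Output falls from 10 to 0 (the firm shuts down)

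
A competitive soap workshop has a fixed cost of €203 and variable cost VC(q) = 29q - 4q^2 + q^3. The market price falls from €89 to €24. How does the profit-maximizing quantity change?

AVC = 29 - 4q + q^2, minimized at q = 2 where min AVC = €25. MC = 29 - 8q + 3q^2.
At P = €89 ≥ min AVC, set P = MC on the rising branch: q = 6.
At P = €24 < min AVC = €25, price no longer covers variable cost at any output, so the firm shuts down: q = 0.

Output falls from 6 to 0 (the firm shuts down)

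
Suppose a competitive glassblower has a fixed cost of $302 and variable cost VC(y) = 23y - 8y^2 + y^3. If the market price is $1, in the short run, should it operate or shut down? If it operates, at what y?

Strip out fixed cost: VC = 23y - 8y^2 + y^3. Then AVC = 23 - 8y + y^2 and MC = 23 - 16y + 3y^2.
AVC is minimized where dAVC/dy = -8 + 2y = 0, at y = 4; min AVC = 23 - 8·4 + 4^2 = $7.
P = $1 lies below min AVC = $7; no output level covers variable cost.
Best response: produce nothing and absorb the $302 fixed cost.

Shut down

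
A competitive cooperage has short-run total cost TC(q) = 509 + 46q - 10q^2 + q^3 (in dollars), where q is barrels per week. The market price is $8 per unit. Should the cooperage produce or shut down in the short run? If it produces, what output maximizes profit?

Variable cost is VC = 46q - 10q^2 + q^3, so AVC = VC/q = 46 - 10q + q^2 and MC = dTC/dq = 46 - 20q + 3q^2.
AVC is minimized where dAVC/dq = -10 + 2q = 0, at q = 5; min AVC = 46 - 10·5 + 5^2 = $21.
Since P = $8 < min AVC = $21, price fails to cover variable cost at any output.
Best response: produce nothing and absorb the $509 fixed cost.

Shut down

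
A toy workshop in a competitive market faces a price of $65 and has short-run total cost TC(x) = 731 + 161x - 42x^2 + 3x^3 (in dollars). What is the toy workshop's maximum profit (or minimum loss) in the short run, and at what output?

AVC = 161 - 42x + 3x^2 has its minimum $14 at x = 7; price $65 clears that bar, so the firm operates.
With MC = 161 - 84x + 9x^2, P = MC on the upward-sloping part at x* = 8.
TR = 65·8 = 520. TC = 731 + 136 = 867. Profit = 520 − 867 = -$347.
That loss of $347 beats the $731 the firm would lose by shutting down; producing recovers $384 of fixed cost.

Profit = -$347 at x = 8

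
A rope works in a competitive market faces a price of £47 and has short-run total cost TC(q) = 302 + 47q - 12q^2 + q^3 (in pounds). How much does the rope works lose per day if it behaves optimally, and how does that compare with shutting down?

Profit = -£46 at q = 8

AVC = 47 - 12q + q^2 has its minimum £11 at q = 6; price £47 clears that bar, so the firm operates.
MC = 47 - 24q + 3q^2. Setting P = MC and taking the root on the rising branch gives q* = 8.
TR = 47·8 = 376. TC = 302 + 120 = 422. Profit = 376 − 422 = -£46.
By producing, the firm covers all variable cost plus £256 of fixed cost; shutting down would lose the full £302.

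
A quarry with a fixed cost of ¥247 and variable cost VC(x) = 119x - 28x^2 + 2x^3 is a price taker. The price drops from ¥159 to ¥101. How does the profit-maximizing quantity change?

Output falls from 10 to 9

MC = 119 - 56x + 6x^2; the shutdown threshold is min AVC = ¥21 (at x = 7).
With P = ¥159 above the shutdown price, P = MC gives x = 10.
At P = ¥101 ≥ min AVC, set P = MC: x = 9. The firm stays open but cuts output.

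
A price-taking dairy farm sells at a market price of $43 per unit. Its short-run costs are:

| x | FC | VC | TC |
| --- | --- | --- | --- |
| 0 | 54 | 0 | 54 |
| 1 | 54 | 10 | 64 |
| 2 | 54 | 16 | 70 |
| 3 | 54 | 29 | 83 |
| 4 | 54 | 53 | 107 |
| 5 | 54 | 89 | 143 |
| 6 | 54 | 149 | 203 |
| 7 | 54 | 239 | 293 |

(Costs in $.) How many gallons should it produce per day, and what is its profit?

x = 5; profit = $72

Tabulate TR − TC: x=0: -54; x=1: -21; x=2: 16; x=3: 46; x=4: 65; x=5: 72; x=6: 55; x=7: 8.
Profit is maximized at x = 5. AVC there is 89/5 = $17.80 ≤ P, so producing beats shutting down (which would give -$54).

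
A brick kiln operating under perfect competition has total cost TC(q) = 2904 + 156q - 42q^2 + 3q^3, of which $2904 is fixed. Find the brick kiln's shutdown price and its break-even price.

Shutdown price = $9; break-even price = $321

AVC = 156 - 42q + 3q^2; minimized at q = 7, giving min AVC = $9. That is the shutdown price.
ATC = 2904/q + 156 - 42q + 3q^2. Setting dATC/dq = −2904/q^2 − 42 + 6q = 0 gives q = 11 (since 6·11^3 − 42·11^2 = 2904).
min ATC = 2904/11 + 156 − 42·11 + 3·11^2 = $321. That is the break-even price.
Between these two prices the firm operates at a loss; above $321 it earns a profit.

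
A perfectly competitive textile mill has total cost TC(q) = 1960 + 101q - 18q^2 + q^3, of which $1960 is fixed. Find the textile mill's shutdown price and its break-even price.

Shutdown price = $20; break-even price = $185

Shutdown price = min AVC. AVC = 101 - 18q + q^2, with vertex at q = 9 and minimum $20.
ATC = 1960/q + 101 - 18q + q^2. Setting dATC/dq = −1960/q^2 − 18 + 2q = 0 gives q = 14 (since 2·14^3 − 18·14^2 = 1960).
min ATC = 1960/14 + 101 − 18·14 + 14^2 = $185. That is the break-even price.
For $20 ≤ P < $185 the firm produces at a loss; below $20 it shuts down.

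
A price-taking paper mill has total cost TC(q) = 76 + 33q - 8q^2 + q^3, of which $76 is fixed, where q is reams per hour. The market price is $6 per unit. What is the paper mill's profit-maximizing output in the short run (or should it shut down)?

Shut down

Variable cost is VC = 33q - 8q^2 + q^3, so AVC = VC/q = 33 - 8q + q^2 and MC = dTC/dq = 33 - 16q + 3q^2.
AVC hits its minimum where MC = AVC, at q = 4, giving min AVC = 33 - 8·4 + 4^2 = $17.
Since P = $6 < min AVC = $17, price fails to cover variable cost at any output.
Best response: produce nothing and absorb the $76 fixed cost.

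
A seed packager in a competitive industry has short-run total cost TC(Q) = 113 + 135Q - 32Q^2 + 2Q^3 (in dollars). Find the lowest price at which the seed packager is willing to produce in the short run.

Short-run supply begins at min AVC. From VC = 135Q - 32Q^2 + 2Q^3, AVC = 135 - 32Q + 2Q^2.
At the minimum of AVC, MC = AVC. MC = 135 - 64Q + 6Q^2; setting MC = AVC gives 4Q^2 - 32Q = 0, so Q = 8. min AVC = 7.
The firm shuts down for any P below $7.

$7 per unit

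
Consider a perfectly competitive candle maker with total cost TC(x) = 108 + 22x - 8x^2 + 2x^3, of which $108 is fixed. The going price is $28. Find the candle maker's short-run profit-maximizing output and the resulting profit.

AVC = 22 - 8x + 2x^2 has its minimum $14 at x = 2; price $28 clears that bar, so the firm operates.
With MC = 22 - 16x + 6x^2, P = MC on the upward-sloping part at x* = 3.
TR = 28·3 = 84. TC = 108 + 48 = 156. Profit = 84 − 156 = -$72.
Shutting down would mean losing the fixed cost of $108, so operating at a loss of $72 is better by $36.

Profit = -$72 at x = 3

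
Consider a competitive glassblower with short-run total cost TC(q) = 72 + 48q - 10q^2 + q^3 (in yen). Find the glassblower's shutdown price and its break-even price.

Shutdown price = ¥23; break-even price = ¥36

Shutdown price = min AVC. AVC = 48 - 10q + q^2, with vertex at q = 5 and minimum ¥23.
ATC = 72/q + 48 - 10q + q^2. Setting dATC/dq = −72/q^2 − 10 + 2q = 0 gives q = 6 (since 2·6^3 − 10·6^2 = 72).
min ATC = 72/6 + 48 − 10·6 + 6^2 = ¥36. That is the break-even price.
Between these two prices the firm operates at a loss; above ¥36 it earns a profit.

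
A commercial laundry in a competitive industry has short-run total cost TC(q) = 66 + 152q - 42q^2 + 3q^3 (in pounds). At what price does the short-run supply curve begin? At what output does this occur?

The firm shuts down when price falls below the minimum of average variable cost. AVC = VC/q = 152 - 42q + 3q^2.
dAVC/dq = -42 + 6q = 0 gives q = 7. min AVC = 152 - 42·7 + 3·7^2 = 5.
The firm shuts down for any P below £5.

£5 per unit, at q = 7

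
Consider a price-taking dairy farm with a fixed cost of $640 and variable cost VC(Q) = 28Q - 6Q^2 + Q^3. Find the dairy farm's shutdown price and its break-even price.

AVC = 28 - 6Q + Q^2; minimized at Q = 3, giving min AVC = $19. That is the shutdown price.
ATC = 640/Q + 28 - 6Q + Q^2. Setting dATC/dQ = −640/Q^2 − 6 + 2Q = 0 gives Q = 8 (since 2·8^3 − 6·8^2 = 640).
min ATC = 640/8 + 28 − 6·8 + 8^2 = $124. That is the break-even price.
For $19 ≤ P < $124 the firm produces at a loss; below $19 it shuts down.

Shutdown price = $19; break-even price = $124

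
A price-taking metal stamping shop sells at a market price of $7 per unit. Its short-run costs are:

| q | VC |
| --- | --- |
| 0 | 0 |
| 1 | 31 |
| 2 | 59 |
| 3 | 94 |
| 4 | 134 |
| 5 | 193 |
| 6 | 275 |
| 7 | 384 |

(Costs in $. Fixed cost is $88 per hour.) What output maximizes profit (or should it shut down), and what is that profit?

q = 0 (shut down); profit = -$88

Profit at each row (π = 7q − TC): q=0: -88; q=1: -112; q=2: -133; q=3: -161; q=4: -194; q=5: -246; q=6: -321; q=7: -423.
Profit is highest at q = 0. Equivalently, the lowest AVC in the table is 59/2 ≈ $29.50 at q = 2, and P = $7 falls below it — price never covers variable cost, so the firm shuts down and loses only its fixed cost.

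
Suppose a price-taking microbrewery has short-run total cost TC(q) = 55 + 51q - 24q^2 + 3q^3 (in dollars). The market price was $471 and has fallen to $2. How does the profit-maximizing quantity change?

Output falls from 10 to 0 (the firm shuts down)

MC = 51 - 48q + 9q^2; the shutdown threshold is min AVC = $3 (at q = 4).
With P = $471 above the shutdown price, P = MC gives q = 10.
At P = $2 < min AVC = $3, price no longer covers variable cost at any output, so the firm shuts down: q = 0.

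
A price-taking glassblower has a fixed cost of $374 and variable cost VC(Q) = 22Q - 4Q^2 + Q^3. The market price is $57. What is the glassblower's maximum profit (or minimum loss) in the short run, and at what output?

AVC = 22 - 4Q + Q^2; min AVC = $18 at Q = 2. Since P = $57 ≥ min AVC, the firm produces.
MC = 22 - 8Q + 3Q^2. Setting P = MC and taking the root on the rising branch gives Q* = 5.
TR = 57·5 = 285. TC = 374 + 135 = 509. Profit = 285 − 509 = -$224.
That loss of $224 beats the $374 the firm would lose by shutting down; producing recovers $150 of fixed cost.

Profit = -$224 at Q = 5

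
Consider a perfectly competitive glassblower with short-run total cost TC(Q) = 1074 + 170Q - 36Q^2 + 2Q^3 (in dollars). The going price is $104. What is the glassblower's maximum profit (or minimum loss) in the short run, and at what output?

Profit = -$106 at Q = 11

AVC = 170 - 36Q + 2Q^2 has its minimum $8 at Q = 9; price $104 clears that bar, so the firm operates.
With MC = 170 - 72Q + 6Q^2, P = MC on the upward-sloping part at Q* = 11.
TR = 104·11 = 1144. TC = 1074 + 176 = 1250. Profit = 1144 − 1250 = -$106.
By producing, the firm covers all variable cost plus $968 of fixed cost; shutting down would lose the full $1074.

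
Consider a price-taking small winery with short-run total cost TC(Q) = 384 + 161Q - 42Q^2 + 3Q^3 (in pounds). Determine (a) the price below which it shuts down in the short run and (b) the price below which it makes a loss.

Shutdown price = min AVC. AVC = 161 - 42Q + 3Q^2, with vertex at Q = 7 and minimum £14.
ATC = 384/Q + 161 - 42Q + 3Q^2. Setting dATC/dQ = −384/Q^2 − 42 + 6Q = 0 gives Q = 8 (since 6·8^3 − 42·8^2 = 384).
min ATC = 384/8 + 161 − 42·8 + 3·8^2 = £65. That is the break-even price.
Between these two prices the firm operates at a loss; above £65 it earns a profit.

Shutdown price = £14; break-even price = £65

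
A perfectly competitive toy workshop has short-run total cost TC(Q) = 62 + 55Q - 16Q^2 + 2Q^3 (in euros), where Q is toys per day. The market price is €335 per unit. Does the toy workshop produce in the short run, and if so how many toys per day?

Strip out fixed cost: VC = 55Q - 16Q^2 + 2Q^3. Then AVC = 55 - 16Q + 2Q^2 and MC = 55 - 32Q + 6Q^2.
AVC hits its minimum where MC = AVC, at Q = 4, giving min AVC = 55 - 16·4 + 2·4^2 = €23.
P = €335 exceeds min AVC = €23, so the firm stays open.
Solving P = MC: -280 - 32Q + 6Q^2 = 0 ⇒ Q = -14/3 or 10. On the upward-sloping branch, Q* = 10.
Check: AVC at Q = 10 is €95 ≤ P, so revenue covers variable cost.
Profit = P·Q − TC = 335·10 − 1012 = €2338.

Produce at Q = 10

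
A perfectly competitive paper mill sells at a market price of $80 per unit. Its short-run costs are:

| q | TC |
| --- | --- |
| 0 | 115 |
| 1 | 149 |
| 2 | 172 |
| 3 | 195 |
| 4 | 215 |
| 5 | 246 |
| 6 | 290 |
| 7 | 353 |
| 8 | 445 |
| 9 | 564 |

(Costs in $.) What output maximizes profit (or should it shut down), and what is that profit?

q = 7; profit = $207

Profit at each row (π = 80q − TC): q=0: -115; q=1: -69; q=2: -12; q=3: 45; q=4: 105; q=5: 154; q=6: 190; q=7: 207; q=8: 195; q=9: 156.
Profit is maximized at q = 7. AVC there is 238/7 = $34 ≤ P, so producing beats shutting down (which would give -$115).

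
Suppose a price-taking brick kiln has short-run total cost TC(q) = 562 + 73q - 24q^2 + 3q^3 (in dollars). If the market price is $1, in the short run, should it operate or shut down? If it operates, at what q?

Strip out fixed cost: VC = 73q - 24q^2 + 3q^3. Then AVC = 73 - 24q + 3q^2 and MC = 73 - 48q + 9q^2.
AVC hits its minimum where MC = AVC, at q = 4, giving min AVC = 73 - 24·4 + 3·4^2 = $25.
P = $1 lies below min AVC = $25; no output level covers variable cost.
Best response: produce nothing and absorb the $562 fixed cost.

Shut down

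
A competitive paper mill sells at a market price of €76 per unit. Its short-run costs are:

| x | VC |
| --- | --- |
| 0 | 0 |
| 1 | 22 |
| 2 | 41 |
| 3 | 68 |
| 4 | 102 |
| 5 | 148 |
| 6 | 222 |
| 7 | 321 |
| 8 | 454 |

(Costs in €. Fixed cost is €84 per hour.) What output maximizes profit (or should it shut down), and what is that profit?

Compute π = P·x − TC at each output: x=0: -84; x=1: -30; x=2: 27; x=3: 76; x=4: 118; x=5: 148; x=6: 150; x=7: 127; x=8: 70.
Profit is maximized at x = 6. AVC there is 222/6 = €37 ≤ P, so producing beats shutting down (which would give -€84).

x = 6; profit = €150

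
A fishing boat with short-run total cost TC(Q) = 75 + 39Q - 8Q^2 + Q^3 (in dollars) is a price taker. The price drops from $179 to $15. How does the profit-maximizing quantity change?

Output falls from 10 to 0 (the firm shuts down)

MC = 39 - 16Q + 3Q^2; the shutdown threshold is min AVC = $23 (at Q = 4).
With P = $179 above the shutdown price, P = MC gives Q = 10.
At P = $15 < min AVC = $23, price no longer covers variable cost at any output, so the firm shuts down: Q = 0.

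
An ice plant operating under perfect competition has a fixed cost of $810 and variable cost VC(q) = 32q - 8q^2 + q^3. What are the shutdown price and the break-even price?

Shutdown price = $16; break-even price = $131

Shutdown price = min AVC. AVC = 32 - 8q + q^2, with vertex at q = 4 and minimum $16.
ATC = 810/q + 32 - 8q + q^2. Setting dATC/dq = −810/q^2 − 8 + 2q = 0 gives q = 9 (since 2·9^3 − 8·9^2 = 810).
min ATC = 810/9 + 32 − 8·9 + 9^2 = $131. That is the break-even price.
Between these two prices the firm operates at a loss; above $131 it earns a profit.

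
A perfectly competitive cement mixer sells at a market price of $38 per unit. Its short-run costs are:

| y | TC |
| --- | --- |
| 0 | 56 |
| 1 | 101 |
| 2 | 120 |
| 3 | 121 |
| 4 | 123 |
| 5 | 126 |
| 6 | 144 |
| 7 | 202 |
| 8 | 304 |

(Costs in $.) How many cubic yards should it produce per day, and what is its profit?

y = 6; profit = $84

Profit at each row (π = 38y − TC): y=0: -56; y=1: -63; y=2: -44; y=3: -7; y=4: 29; y=5: 64; y=6: 84; y=7: 64; y=8: 0.
Profit is maximized at y = 6. AVC there is 88/6 = $14.67 ≤ P, so producing beats shutting down (which would give -$56).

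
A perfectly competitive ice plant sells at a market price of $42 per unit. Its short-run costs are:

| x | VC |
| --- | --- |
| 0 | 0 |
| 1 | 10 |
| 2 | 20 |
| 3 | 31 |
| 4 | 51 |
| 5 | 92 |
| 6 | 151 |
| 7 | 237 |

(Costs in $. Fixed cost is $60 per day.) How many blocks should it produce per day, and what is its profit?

Profit at each row (π = 42x − TC): x=0: -60; x=1: -28; x=2: 4; x=3: 35; x=4: 57; x=5: 58; x=6: 41; x=7: -3.
Profit is maximized at x = 5. AVC there is 92/5 = $18.40 ≤ P, so producing beats shutting down (which would give -$60).

x = 5; profit = $58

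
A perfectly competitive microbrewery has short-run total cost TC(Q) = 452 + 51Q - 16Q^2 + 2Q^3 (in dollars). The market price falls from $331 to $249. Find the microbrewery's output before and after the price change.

Output falls from 10 to 9

AVC = 51 - 16Q + 2Q^2, minimized at Q = 4 where min AVC = $19. MC = 51 - 32Q + 6Q^2.
With P = $331 above the shutdown price, P = MC gives Q = 10.
At P = $249 ≥ min AVC, set P = MC: Q = 9. The firm stays open but cuts output.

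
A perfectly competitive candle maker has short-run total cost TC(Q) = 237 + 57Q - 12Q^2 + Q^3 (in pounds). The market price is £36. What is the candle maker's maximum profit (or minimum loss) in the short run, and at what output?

AVC = 57 - 12Q + Q^2 has its minimum £21 at Q = 6; price £36 clears that bar, so the firm operates.
With MC = 57 - 24Q + 3Q^2, P = MC on the upward-sloping part at Q* = 7.
TR = 36·7 = 252. TC = 237 + 154 = 391. Profit = 252 − 391 = -£139.
Shutting down would mean losing the fixed cost of £237, so operating at a loss of £139 is better by £98.

Profit = -£139 at Q = 7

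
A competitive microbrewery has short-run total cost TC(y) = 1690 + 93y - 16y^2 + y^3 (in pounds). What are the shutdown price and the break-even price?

Shutdown price = £29; break-even price = £184

AVC = 93 - 16y + y^2; minimized at y = 8, giving min AVC = £29. That is the shutdown price.
ATC = 1690/y + 93 - 16y + y^2. Setting dATC/dy = −1690/y^2 − 16 + 2y = 0 gives y = 13 (since 2·13^3 − 16·13^2 = 1690).
min ATC = 1690/13 + 93 − 16·13 + 13^2 = £184. That is the break-even price.
Between these two prices the firm operates at a loss; above £184 it earns a profit.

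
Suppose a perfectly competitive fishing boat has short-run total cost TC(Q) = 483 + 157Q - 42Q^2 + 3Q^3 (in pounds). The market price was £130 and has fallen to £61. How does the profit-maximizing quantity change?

MC = 157 - 84Q + 9Q^2; the shutdown threshold is min AVC = £10 (at Q = 7).
With P = £130 above the shutdown price, P = MC gives Q = 9.
At P = £61 ≥ min AVC, set P = MC: Q = 8. The firm stays open but cuts output.

Output falls from 9 to 8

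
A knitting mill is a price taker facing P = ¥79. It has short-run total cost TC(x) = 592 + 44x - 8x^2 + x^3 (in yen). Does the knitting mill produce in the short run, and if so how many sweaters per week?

Variable cost is VC = 44x - 8x^2 + x^3, so AVC = VC/x = 44 - 8x + x^2 and MC = dTC/dx = 44 - 16x + 3x^2.
The AVC parabola has its vertex at x = 8/2 = 4, where AVC = 44 - 8·4 + 4^2 = ¥28.
Because ¥79 ≥ ¥28, revenue can cover variable cost; the firm operates.
P = MC gives -35 - 16x + 3x^2 = 0, with roots -5/3 and 7. Take the larger (rising MC): x* = 7.
Check: AVC at x = 7 is ¥37 ≤ P, so revenue covers variable cost.
Profit = P·x − TC = 79·7 − 851 = -¥298, a loss, but smaller than the ¥592 fixed cost the firm would lose by shutting down.

Produce at x = 7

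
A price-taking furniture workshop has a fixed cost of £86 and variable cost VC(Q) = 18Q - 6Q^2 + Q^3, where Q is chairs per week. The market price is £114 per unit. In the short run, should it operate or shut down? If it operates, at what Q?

Variable cost is VC = 18Q - 6Q^2 + Q^3, so AVC = VC/Q = 18 - 6Q + Q^2 and MC = dTC/dQ = 18 - 12Q + 3Q^2.
AVC is minimized where dAVC/dQ = -6 + 2Q = 0, at Q = 3; min AVC = 18 - 6·3 + 3^2 = £9.
Because £114 ≥ £9, revenue can cover variable cost; the firm operates.
Solving P = MC: -96 - 12Q + 3Q^2 = 0 ⇒ Q = -4 or 8. On the upward-sloping branch, Q* = 8.
Check: AVC at Q = 8 is £34 ≤ P, so revenue covers variable cost.
Profit = P·Q − TC = 114·8 − 358 = £554.

Produce at Q = 8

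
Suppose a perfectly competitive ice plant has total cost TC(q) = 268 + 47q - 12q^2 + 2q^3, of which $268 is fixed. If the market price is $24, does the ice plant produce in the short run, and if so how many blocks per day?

Shut down

Strip out fixed cost: VC = 47q - 12q^2 + 2q^3. Then AVC = 47 - 12q + 2q^2 and MC = 47 - 24q + 6q^2.
The AVC parabola has its vertex at q = 12/4 = 3, where AVC = 47 - 12·3 + 2·3^2 = $29.
With P < min AVC ($24 < $29), every unit sold adds to the loss.
Best response: produce nothing and absorb the $268 fixed cost.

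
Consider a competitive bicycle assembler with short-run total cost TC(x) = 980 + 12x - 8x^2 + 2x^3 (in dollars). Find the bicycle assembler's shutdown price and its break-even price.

Shutdown price = $4; break-even price = $194

Shutdown price = min AVC. AVC = 12 - 8x + 2x^2, with vertex at x = 2 and minimum $4.
ATC = 980/x + 12 - 8x + 2x^2. Setting dATC/dx = −980/x^2 − 8 + 4x = 0 gives x = 7 (since 4·7^3 − 8·7^2 = 980).
min ATC = 980/7 + 12 − 8·7 + 2·7^2 = $194. That is the break-even price.
Between these two prices the firm operates at a loss; above $194 it earns a profit.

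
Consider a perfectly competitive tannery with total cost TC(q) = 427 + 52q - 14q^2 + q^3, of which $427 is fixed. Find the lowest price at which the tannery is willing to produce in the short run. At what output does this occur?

Short-run supply begins at min AVC. From VC = 52q - 14q^2 + q^3, AVC = 52 - 14q + q^2.
At the minimum of AVC, MC = AVC. MC = 52 - 28q + 3q^2; setting MC = AVC gives 2q^2 - 14q = 0, so q = 7. min AVC = 3.
For P < $3 the firm produces nothing.

$3 per unit, at q = 7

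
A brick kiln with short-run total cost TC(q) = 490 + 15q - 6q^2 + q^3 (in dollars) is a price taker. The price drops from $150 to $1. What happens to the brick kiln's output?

MC = 15 - 12q + 3q^2; the shutdown threshold is min AVC = $6 (at q = 3).
With P = $150 above the shutdown price, P = MC gives q = 9.
At P = $1 < min AVC = $6, price no longer covers variable cost at any output, so the firm shuts down: q = 0.

Output falls from 9 to 0 (the firm shuts down)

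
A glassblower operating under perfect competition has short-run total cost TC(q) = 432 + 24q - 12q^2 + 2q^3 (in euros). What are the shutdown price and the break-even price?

AVC = 24 - 12q + 2q^2; minimized at q = 3, giving min AVC = €6. That is the shutdown price.
ATC = 432/q + 24 - 12q + 2q^2. Setting dATC/dq = −432/q^2 − 12 + 4q = 0 gives q = 6 (since 4·6^3 − 12·6^2 = 432).
min ATC = 432/6 + 24 − 12·6 + 2·6^2 = €96. That is the break-even price.
Between these two prices the firm operates at a loss; above €96 it earns a profit.

Shutdown price = €6; break-even price = €96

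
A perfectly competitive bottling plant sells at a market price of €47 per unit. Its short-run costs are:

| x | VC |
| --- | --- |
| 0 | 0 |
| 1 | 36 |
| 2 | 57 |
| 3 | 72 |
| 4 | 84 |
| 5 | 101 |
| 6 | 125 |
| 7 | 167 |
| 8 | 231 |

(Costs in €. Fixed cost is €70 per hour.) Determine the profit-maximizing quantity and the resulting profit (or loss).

x = 7; profit = €92

Tabulate TR − TC: x=0: -70; x=1: -59; x=2: -33; x=3: -1; x=4: 34; x=5: 64; x=6: 87; x=7: 92; x=8: 75.
Profit is maximized at x = 7. AVC there is 167/7 = €23.86 ≤ P, so producing beats shutting down (which would give -€70).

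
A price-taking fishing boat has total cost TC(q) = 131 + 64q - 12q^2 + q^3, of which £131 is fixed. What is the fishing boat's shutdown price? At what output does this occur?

Short-run supply begins at min AVC. From VC = 64q - 12q^2 + q^3, AVC = 64 - 12q + q^2.
dAVC/dq = -12 + 2q = 0 gives q = 6. min AVC = 64 - 12·6 + 6^2 = 28.
For P < £28 the firm produces nothing.

£28 per unit, at q = 6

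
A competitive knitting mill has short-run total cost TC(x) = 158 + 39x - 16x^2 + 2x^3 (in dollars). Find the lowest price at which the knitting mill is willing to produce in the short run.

$7 per unit

The firm shuts down when price falls below the minimum of average variable cost. AVC = VC/x = 39 - 16x + 2x^2.
dAVC/dx = -16 + 4x = 0 gives x = 4. min AVC = 39 - 16·4 + 2·4^2 = 7.
For P < $7 the firm produces nothing.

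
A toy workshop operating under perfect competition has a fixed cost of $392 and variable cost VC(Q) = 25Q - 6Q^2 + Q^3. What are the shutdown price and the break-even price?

Shutdown price = $16; break-even price = $88

Shutdown price = min AVC. AVC = 25 - 6Q + Q^2, with vertex at Q = 3 and minimum $16.
ATC = 392/Q + 25 - 6Q + Q^2. Setting dATC/dQ = −392/Q^2 − 6 + 2Q = 0 gives Q = 7 (since 2·7^3 − 6·7^2 = 392).
min ATC = 392/7 + 25 − 6·7 + 7^2 = $88. That is the break-even price.
Between these two prices the firm operates at a loss; above $88 it earns a profit.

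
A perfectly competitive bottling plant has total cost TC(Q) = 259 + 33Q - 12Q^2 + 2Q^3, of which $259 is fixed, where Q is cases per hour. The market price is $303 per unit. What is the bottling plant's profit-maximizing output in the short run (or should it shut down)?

Produce at Q = 9

Variable cost is VC = 33Q - 12Q^2 + 2Q^3, so AVC = VC/Q = 33 - 12Q + 2Q^2 and MC = dTC/dQ = 33 - 24Q + 6Q^2.
AVC hits its minimum where MC = AVC, at Q = 3, giving min AVC = 33 - 12·3 + 2·3^2 = $15.
P = $303 exceeds min AVC = $15, so the firm stays open.
Solving P = MC: -270 - 24Q + 6Q^2 = 0 ⇒ Q = -5 or 9. On the upward-sloping branch, Q* = 9.
Check: AVC at Q = 9 is $87 ≤ P, so revenue covers variable cost.
Profit = P·Q − TC = 303·9 − 1042 = $1685.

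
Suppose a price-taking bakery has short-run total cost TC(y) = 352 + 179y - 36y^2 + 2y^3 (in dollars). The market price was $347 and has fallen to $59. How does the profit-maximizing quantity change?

Output falls from 14 to 10

AVC = 179 - 36y + 2y^2, minimized at y = 9 where min AVC = $17. MC = 179 - 72y + 6y^2.
At P = $347 ≥ min AVC, set P = MC on the rising branch: y = 14.
At P = $59 ≥ min AVC, set P = MC: y = 10. The firm stays open but cuts output.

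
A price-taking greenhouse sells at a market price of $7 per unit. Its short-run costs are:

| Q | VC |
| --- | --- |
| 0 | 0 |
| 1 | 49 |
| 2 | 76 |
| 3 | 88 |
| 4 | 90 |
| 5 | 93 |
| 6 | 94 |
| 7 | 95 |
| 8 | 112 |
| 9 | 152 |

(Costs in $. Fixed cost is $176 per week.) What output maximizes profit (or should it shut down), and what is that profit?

Q = 0 (shut down); profit = -$176

Profit at each row (π = 7Q − TC): Q=0: -176; Q=1: -218; Q=2: -238; Q=3: -243; Q=4: -238; Q=5: -234; Q=6: -228; Q=7: -222; Q=8: -232; Q=9: -265.
Profit is highest at Q = 0. Equivalently, the lowest AVC in the table is 95/7 ≈ $13.57 at Q = 7, and P = $7 falls below it — price never covers variable cost, so the firm shuts down and loses only its fixed cost.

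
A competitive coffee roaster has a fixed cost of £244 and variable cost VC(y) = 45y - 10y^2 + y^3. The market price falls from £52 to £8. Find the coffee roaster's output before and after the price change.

Output falls from 7 to 0 (the firm shuts down)

MC = 45 - 20y + 3y^2; the shutdown threshold is min AVC = £20 (at y = 5).
At P = £52 ≥ min AVC, set P = MC on the rising branch: y = 7.
At P = £8 < min AVC = £20, price no longer covers variable cost at any output, so the firm shuts down: y = 0.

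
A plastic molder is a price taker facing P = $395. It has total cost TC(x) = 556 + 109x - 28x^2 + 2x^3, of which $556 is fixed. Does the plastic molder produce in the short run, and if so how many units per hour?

Produce at x = 13

From TC, MC = TC'(x) = 109 - 56x + 6x^2 and AVC = VC/x = 109 - 28x + 2x^2.
AVC hits its minimum where MC = AVC, at x = 7, giving min AVC = 109 - 28·7 + 2·7^2 = $11.
Because $395 ≥ $11, revenue can cover variable cost; the firm operates.
P = MC gives -286 - 56x + 6x^2 = 0, with roots -11/3 and 13. Take the larger (rising MC): x* = 13.
Check: AVC at x = 13 is $83 ≤ P, so revenue covers variable cost.
Profit = P·x − TC = 395·13 − 1635 = $3500.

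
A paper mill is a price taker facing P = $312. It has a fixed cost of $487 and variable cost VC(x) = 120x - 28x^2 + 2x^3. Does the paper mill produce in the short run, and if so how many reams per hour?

From TC, MC = TC'(x) = 120 - 56x + 6x^2 and AVC = VC/x = 120 - 28x + 2x^2.
The AVC parabola has its vertex at x = 28/4 = 7, where AVC = 120 - 28·7 + 2·7^2 = $22.
Because $312 ≥ $22, revenue can cover variable cost; the firm operates.
Solving P = MC: -192 - 56x + 6x^2 = 0 ⇒ x = -8/3 or 12. On the upward-sloping branch, x* = 12.
Check: AVC at x = 12 is $72 ≤ P, so revenue covers variable cost.
Profit = P·x − TC = 312·12 − 1351 = $2393.

Produce at x = 12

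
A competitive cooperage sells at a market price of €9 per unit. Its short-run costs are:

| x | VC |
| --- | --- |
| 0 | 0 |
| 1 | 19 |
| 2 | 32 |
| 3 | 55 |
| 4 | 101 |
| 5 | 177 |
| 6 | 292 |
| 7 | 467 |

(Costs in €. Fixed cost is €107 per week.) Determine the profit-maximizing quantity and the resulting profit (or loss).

x = 0 (shut down); profit = -€107

Tabulate TR − TC: x=0: -107; x=1: -117; x=2: -121; x=3: -135; x=4: -172; x=5: -239; x=6: -345; x=7: -511.
Profit is highest at x = 0. Equivalently, the lowest AVC in the table is 32/2 ≈ €16 at x = 2, and P = €9 falls below it — price never covers variable cost, so the firm shuts down and loses only its fixed cost.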